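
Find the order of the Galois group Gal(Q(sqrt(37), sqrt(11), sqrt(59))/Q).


The 3 square roots of distinct primes are multiplicatively independent over Q,
so [K:Q] = 2^3 and Gal(K/Q) is isomorphic to (Z/2Z)^3.
|Gal| = 2^3 = 8

8


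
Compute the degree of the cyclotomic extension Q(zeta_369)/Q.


The degree equals Euler's totient phi(369).
369 = 3^2 * 41
phi(369) = 240

240


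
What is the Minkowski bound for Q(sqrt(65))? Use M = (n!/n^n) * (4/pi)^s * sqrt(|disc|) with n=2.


d = 65, d mod 4 = 1, so disc(K) = d = 65; |disc(K)| = 65
Real quadratic field, so n = 2, s = r2 = 0, r1 = 2
M = (n!/n^n) * (4/pi)^s * sqrt(|disc(K)|) = (2!/2^2) * (4/pi)^0 * sqrt(65)
= 0.5 * 1.000000 * 8.062258
= 4.0311

4.0311


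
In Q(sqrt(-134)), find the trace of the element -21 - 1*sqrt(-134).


Tr(a + b*sqrt(d)) = (a + b*sqrt(d)) + (a - b*sqrt(d)) = 2a
= 2 * (-21)
= -42

-42


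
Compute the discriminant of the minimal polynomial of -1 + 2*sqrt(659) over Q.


The element -1 + 2*sqrt(659) has minimal polynomial:
x^2 + 2*x - 2635
Discriminant = (2)^2 - 4*(-2635)
= 4 + 10540
= 10544

10544


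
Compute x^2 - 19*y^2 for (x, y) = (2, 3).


x^2 - d*y^2
= 2^2 - 19*3^2
= 4 - 171
= -167

-167


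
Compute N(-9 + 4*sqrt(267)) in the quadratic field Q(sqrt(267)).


N(a + b*sqrt(d)) = a^2 - d*b^2
= (-9)^2 - (267)*(4)^2
= 81 - 4272
= -4191

-4191


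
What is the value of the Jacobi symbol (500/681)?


Compute (500/681) via quadratic reciprocity:
  pull out 2: (2/681) = +1  (since 681 mod 8 = 1)
  pull out 2: (2/681) = +1  (since 681 mod 8 = 1)
  reciprocity: (125/681) -> +(681/125)
  reduce: (56/125)
  pull out 2: (2/125) = -1  (since 125 mod 8 = 5)
  pull out 2: (2/125) = -1  (since 125 mod 8 = 5)
  pull out 2: (2/125) = -1  (since 125 mod 8 = 5)
  reciprocity: (7/125) -> +(125/7)
  reduce: (6/7)
  pull out 2: (2/7) = +1  (since 7 mod 8 = 7)
  reciprocity: (3/7) -> -(7/3)
  reduce: (1/3)
  (1/3) = 1
Product of signs = 1

1


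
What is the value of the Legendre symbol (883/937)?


p = 937 is prime, so compute (883/937) with the reciprocity algorithm (Jacobi-symbol steps: pull out 2s via (2/n), flip via reciprocity, reduce):
  reciprocity: (883/937) -> +(937/883)
  reduce: (54/883)
  pull out 2: (2/883) = -1  (since 883 mod 8 = 3)
  reciprocity: (27/883) -> -(883/27)
  reduce: (19/27)
  reciprocity: (19/27) -> -(27/19)
  reduce: (8/19)
  pull out 2: (2/19) = -1  (since 19 mod 8 = 3)
  pull out 2: (2/19) = -1  (since 19 mod 8 = 3)
  pull out 2: (2/19) = -1  (since 19 mod 8 = 3)
  (1/19) = 1
Product of signs = 1
(883/937) = 1

1


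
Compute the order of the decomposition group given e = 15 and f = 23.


|D_P| = e * f
= 15 * 23
= 345

345


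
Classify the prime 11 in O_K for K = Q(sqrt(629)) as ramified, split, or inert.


K = Q(sqrt(629)). Since d mod 4 = 1, disc(K) = 629.
Check p | disc: 629 mod 11 = 2.
p does not divide disc. Compute Legendre symbol (d/p):
2^((11-1)/2) mod 11 = -1
(d/p) = -1, so p is inert: (p) stays prime with e=1, f=2, g=1.
Therefore p is inert.

inert


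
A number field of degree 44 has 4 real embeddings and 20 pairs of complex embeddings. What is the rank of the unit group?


By Dirichlet's unit theorem:
rank = r1 + r2 - 1
= 4 + 20 - 1
= 23

23


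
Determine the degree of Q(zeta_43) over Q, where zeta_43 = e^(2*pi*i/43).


The degree equals Euler's totient phi(43).
43 = 43
phi(43) = 42

42


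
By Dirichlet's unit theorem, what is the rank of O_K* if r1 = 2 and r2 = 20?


By Dirichlet's unit theorem:
rank = r1 + r2 - 1
= 2 + 20 - 1
= 21

21


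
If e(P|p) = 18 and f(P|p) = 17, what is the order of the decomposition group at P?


|D_P| = e * f
= 18 * 17
= 306

306


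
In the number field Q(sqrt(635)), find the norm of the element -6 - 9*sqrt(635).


N(a + b*sqrt(d)) = a^2 - d*b^2
= (-6)^2 - (635)*(-9)^2
= 36 - 51435
= -51399

-51399


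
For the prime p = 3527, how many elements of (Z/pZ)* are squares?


For prime p, the number of non-zero quadratic residues is (p-1)/2.
= (3527-1)/2
= 1763

1763


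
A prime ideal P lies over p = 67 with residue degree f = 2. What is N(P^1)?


N(P^a) = p^(a*f)
= 67^(1*2)
= 67^2
= 4489

4489


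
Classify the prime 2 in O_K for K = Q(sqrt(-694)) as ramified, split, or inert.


K = Q(sqrt(-694)). Since d mod 4 = 2, disc(K) = -2776.
Check p | disc: -2776 mod 2 = 0.
p divides disc, so p ramifies: (p) = P^2 with e=2, f=1, g=1.
Therefore p is ramified.

ramified


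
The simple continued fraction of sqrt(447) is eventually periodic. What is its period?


Run the CF algorithm for sqrt(447).
a_0 = floor(sqrt(447)) = 21; set m_0=0, q_0=1.
Recurrence: m' = q*a - m,  q' = (d - m'^2)/q,  a' = floor((a_0 + m')/q').
  step 1: m=21, q=6, a=7
  step 2: m=21, q=1, a=42
a_2 = 2*a_0 = 42, so the period closes here.
sqrt(447) = [21; 7, 42]
Period length = 2

2


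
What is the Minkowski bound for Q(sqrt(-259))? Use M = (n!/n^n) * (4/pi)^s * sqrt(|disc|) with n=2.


d = -259, d mod 4 = 1, so disc(K) = d = -259; |disc(K)| = 259
Imaginary quadratic field, so n = 2, s = r2 = 1, r1 = 0
M = (n!/n^n) * (4/pi)^s * sqrt(|disc(K)|) = (2!/2^2) * (4/pi)^1 * sqrt(259)
= 0.5 * 1.273240 * 16.093477
= 10.2454

10.2454


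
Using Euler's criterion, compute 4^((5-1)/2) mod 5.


p = 5 is prime and the exponent is (p-1)/2 = 2, so by Euler's criterion 4^2 = (4/5) = +1 or -1 mod 5.
Compute by square-and-multiply:
  2 = 2 (binary 10)
  Repeated squaring mod 5: 4^1 = 4, 4^2 = 1
  4^2 = 1 mod 5
Result 1: 4 is a quadratic residue mod 5.
4^2 mod 5 = 1

1


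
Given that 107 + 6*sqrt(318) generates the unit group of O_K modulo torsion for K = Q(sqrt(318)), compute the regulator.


epsilon = 107 + 6*sqrt(318)
= 213.9953
R = ln(213.9953)
= 5.3660

5.3660


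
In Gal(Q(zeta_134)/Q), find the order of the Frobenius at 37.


The Frobenius at p in Gal(Q(zeta_n)/Q) = (Z/nZ)* is the class of p, so its order is ord_134(37), the smallest k >= 1 with 37^k = 1 mod 134.
n = 134 = 2 * 67, phi(134) = 66; the order divides phi(n).
Divisors of 66: 1, 2, 3, 6, 11, 22, 33, 66
Repeated squaring mod 134: 37^1 = 37, 37^2 = 29, 37^4 = 37, 37^8 = 29, 37^16 = 37, 37^32 = 29, 37^64 = 37
Test divisors in increasing order:
  k=1: 37^1 = 37 mod 134
  k=2: 37^2 = 29 mod 134
  k=3: 37^3 = 29 * 37 = 1 mod 134  <- first divisor giving 1
Order = 3

3


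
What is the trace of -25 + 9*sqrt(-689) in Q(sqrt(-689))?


Tr(a + b*sqrt(d)) = (a + b*sqrt(d)) + (a - b*sqrt(d)) = 2a
= 2 * (-25)
= -50

-50


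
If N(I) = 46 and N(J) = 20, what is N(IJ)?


N(IJ) = N(I) * N(J)
= 46 * 20
= 920

920


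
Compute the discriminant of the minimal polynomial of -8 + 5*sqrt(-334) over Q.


The element -8 + 5*sqrt(-334) has minimal polynomial:
x^2 + 16*x + 8414
Discriminant = (16)^2 - 4*(8414)
= 256 - 33656
= -33400

-33400


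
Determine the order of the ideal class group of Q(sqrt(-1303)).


K = Q(sqrt(-1303)). d mod 4 = 1, so D = disc(K) = d = -1303
h(K) equals the number of primitive reduced positive-definite forms (a, b, c) = a*x^2 + b*x*y + c*y^2 with b^2 - 4ac = D,
where reduced means |b| <= a <= c, with b >= 0 whenever |b| = a or a = c, and primitive means gcd(a, b, c) = 1.
Reduced forces 3a^2 <= |D| = 1303, so 1 <= a <= 20; b must have the parity of D, and c = (b^2 - D)/(4a) must be an integer >= a.
Enumerate a = 1..20, b in [-a, a]:
  a=1: (1, 1, 326)  [1]
  a=2: (2, -1, 163), (2, 1, 163)  [2]
  a=3: none
  a=4: (4, -3, 82), (4, 3, 82)  [2]
  a=5..7: none
  a=8: (8, -3, 41), (8, 3, 41)  [2]
  a=9..12: none
  a=13: (13, -7, 26), (13, 7, 26)  [2]
  a=14..15: none
  a=16: (16, -13, 23), (16, 13, 23)  [2]
  a=17..20: none
Total reduced forms: 1 + 2 + 2 + 2 + 2 + 2 = 11
h = 11

11


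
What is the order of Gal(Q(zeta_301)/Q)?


|Gal(Q(zeta_301)/Q)| = phi(301)
= 252

252


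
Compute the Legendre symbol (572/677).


p = 677 is prime, so compute (572/677) with the reciprocity algorithm (Jacobi-symbol steps: pull out 2s via (2/n), flip via reciprocity, reduce):
  pull out 2: (2/677) = -1  (since 677 mod 8 = 5)
  pull out 2: (2/677) = -1  (since 677 mod 8 = 5)
  reciprocity: (143/677) -> +(677/143)
  reduce: (105/143)
  reciprocity: (105/143) -> +(143/105)
  reduce: (38/105)
  pull out 2: (2/105) = +1  (since 105 mod 8 = 1)
  reciprocity: (19/105) -> +(105/19)
  reduce: (10/19)
  pull out 2: (2/19) = -1  (since 19 mod 8 = 3)
  reciprocity: (5/19) -> +(19/5)
  reduce: (4/5)
  pull out 2: (2/5) = -1  (since 5 mod 8 = 5)
  pull out 2: (2/5) = -1  (since 5 mod 8 = 5)
  (1/5) = 1
Product of signs = -1
(572/677) = -1

-1


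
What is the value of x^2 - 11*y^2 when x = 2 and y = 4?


x^2 - d*y^2
= 2^2 - 11*4^2
= 4 - 176
= -172

-172


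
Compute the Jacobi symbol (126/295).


Compute (126/295) via quadratic reciprocity:
  pull out 2: (2/295) = +1  (since 295 mod 8 = 7)
  reciprocity: (63/295) -> -(295/63)
  reduce: (43/63)
  reciprocity: (43/63) -> -(63/43)
  reduce: (20/43)
  pull out 2: (2/43) = -1  (since 43 mod 8 = 3)
  pull out 2: (2/43) = -1  (since 43 mod 8 = 3)
  reciprocity: (5/43) -> +(43/5)
  reduce: (3/5)
  reciprocity: (3/5) -> +(5/3)
  reduce: (2/3)
  pull out 2: (2/3) = -1  (since 3 mod 8 = 3)
  (1/3) = 1
Product of signs = -1

-1


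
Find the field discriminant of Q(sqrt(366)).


For K = Q(sqrt(d)) with d squarefree: disc(K) = d if d = 1 mod 4, and disc(K) = 4d if d = 2 or 3 mod 4.
Here d = 366, and d mod 4 = 2.
d = 2 mod 4, not 1 (O_K = Z[sqrt(d)]), so disc(K) = 4d = 4 * (366) = 1464

1464


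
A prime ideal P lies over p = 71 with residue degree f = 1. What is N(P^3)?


N(P^a) = p^(a*f)
= 71^(3*1)
= 71^3
= 357911

357911


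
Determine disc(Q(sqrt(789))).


For K = Q(sqrt(d)) with d squarefree: disc(K) = d if d = 1 mod 4, and disc(K) = 4d if d = 2 or 3 mod 4.
Here d = 789, and d mod 4 = 1.
d = 1 mod 4 (O_K = Z[(1+sqrt(d))/2]), so disc(K) = d = 789

789


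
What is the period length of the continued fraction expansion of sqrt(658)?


Run the CF algorithm for sqrt(658).
a_0 = floor(sqrt(658)) = 25; set m_0=0, q_0=1.
Recurrence: m' = q*a - m,  q' = (d - m'^2)/q,  a' = floor((a_0 + m')/q').
  step 1: m=25, q=33, a=1
  step 2: m=8, q=18, a=1
  step 3: m=10, q=31, a=1
  step 4: m=21, q=7, a=6
  step 5: m=21, q=31, a=1
  step 6: m=10, q=18, a=1
  step 7: m=8, q=33, a=1
  step 8: m=25, q=1, a=50
a_8 = 2*a_0 = 50, so the period closes here.
sqrt(658) = [25; 1, 1, 1, 6, 1, 1, 1, 50]
Period length = 8

8


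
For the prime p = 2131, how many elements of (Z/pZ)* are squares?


For prime p, the number of non-zero quadratic residues is (p-1)/2.
= (2131-1)/2
= 1065

1065


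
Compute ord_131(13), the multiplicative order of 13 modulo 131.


We want ord_131(13), the smallest k >= 1 with 13^k = 1 mod 131.
n = 131 = 131, phi(131) = 130; the order divides phi(n).
Divisors of 130: 1, 2, 5, 10, 13, 26, 65, 130
Repeated squaring mod 131: 13^1 = 13, 13^2 = 38, 13^4 = 3, 13^8 = 9, 13^16 = 81, 13^32 = 11, 13^64 = 121, 13^128 = 100
Test divisors in increasing order:
  k=1: 13^1 = 13 mod 131
  k=2: 13^2 = 38 mod 131
  k=5: 13^5 = 3 * 13 = 39 mod 131
  k=10: 13^10 = 9 * 38 = 80 mod 131
  k=13: 13^13 = 9 * 3 * 13 = 89 mod 131
  k=26: 13^26 = 81 * 9 * 38 = 61 mod 131
  k=65: 13^65 = 121 * 13 = 1 mod 131  <- first divisor giving 1
Order = 65

65


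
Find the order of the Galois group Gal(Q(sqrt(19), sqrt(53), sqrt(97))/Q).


The 3 square roots of distinct primes are multiplicatively independent over Q,
so [K:Q] = 2^3 and Gal(K/Q) is isomorphic to (Z/2Z)^3.
|Gal| = 2^3 = 8

8


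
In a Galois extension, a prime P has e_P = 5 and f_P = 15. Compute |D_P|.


|D_P| = e * f
= 5 * 15
= 75

75


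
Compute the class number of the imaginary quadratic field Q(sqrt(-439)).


K = Q(sqrt(-439)). d mod 4 = 1, so D = disc(K) = d = -439
h(K) equals the number of primitive reduced positive-definite forms (a, b, c) = a*x^2 + b*x*y + c*y^2 with b^2 - 4ac = D,
where reduced means |b| <= a <= c, with b >= 0 whenever |b| = a or a = c, and primitive means gcd(a, b, c) = 1.
Reduced forces 3a^2 <= |D| = 439, so 1 <= a <= 12; b must have the parity of D, and c = (b^2 - D)/(4a) must be an integer >= a.
Enumerate a = 1..12, b in [-a, a]:
  a=1: (1, 1, 110)  [1]
  a=2: (2, -1, 55), (2, 1, 55)  [2]
  a=3: none
  a=4: (4, -3, 28), (4, 3, 28)  [2]
  a=5: (5, -1, 22), (5, 1, 22)  [2]
  a=6: none
  a=7: (7, -3, 16), (7, 3, 16)  [2]
  a=8: (8, -3, 14), (8, 3, 14)  [2]
  a=9: none
  a=10: (10, -9, 13), (10, -1, 11), (10, 1, 11), (10, 9, 13)  [4]
  a=11..12: none
Total reduced forms: 1 + 2 + 2 + 2 + 2 + 2 + 4 = 15
h = 15

15


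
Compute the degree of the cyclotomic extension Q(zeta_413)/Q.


The degree equals Euler's totient phi(413).
413 = 7 * 59
phi(413) = 348

348


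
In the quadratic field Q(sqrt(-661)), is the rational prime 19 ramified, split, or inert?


K = Q(sqrt(-661)). Since d mod 4 = 3, disc(K) = -2644.
Check p | disc: -2644 mod 19 = 16.
p does not divide disc. Compute Legendre symbol (d/p):
4^((19-1)/2) mod 19 = 1
(d/p) = 1, so p splits: (p) = P*P' with e=1, f=1, g=2.
Therefore p is split.

split


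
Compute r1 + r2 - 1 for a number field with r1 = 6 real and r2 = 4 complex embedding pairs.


By Dirichlet's unit theorem:
rank = r1 + r2 - 1
= 6 + 4 - 1
= 9

9


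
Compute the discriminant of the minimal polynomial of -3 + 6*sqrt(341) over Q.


The element -3 + 6*sqrt(341) has minimal polynomial:
x^2 + 6*x - 12267
Discriminant = (6)^2 - 4*(-12267)
= 36 + 49068
= 49104

49104


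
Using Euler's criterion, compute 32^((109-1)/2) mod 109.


p = 109 is prime and the exponent is (p-1)/2 = 54, so by Euler's criterion 32^54 = (32/109) = +1 or -1 mod 109.
Compute by square-and-multiply:
  54 = 32 + 16 + 4 + 2 (binary 110110)
  Repeated squaring mod 109: 32^1 = 32, 32^2 = 43, 32^4 = 105, 32^8 = 16, 32^16 = 38, 32^32 = 27
  32^54 = 32^32 * 32^16 * 32^4 * 32^2 = 27 * 38 * 105 * 43 mod 109
    27 * 38 = 1026 = 45 mod 109
    45 * 105 = 4725 = 38 mod 109
    38 * 43 = 1634 = 108 mod 109
  32^54 = 108 mod 109
Result 108 = p - 1 = -1 mod 109: 32 is a quadratic non-residue mod 109. As a residue in [0, p-1] the value is 108.
32^54 mod 109 = 108

108


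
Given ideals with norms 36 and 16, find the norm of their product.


N(IJ) = N(I) * N(J)
= 36 * 16
= 576

576


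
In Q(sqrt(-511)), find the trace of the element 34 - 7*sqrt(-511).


Tr(a + b*sqrt(d)) = (a + b*sqrt(d)) + (a - b*sqrt(d)) = 2a
= 2 * (34)
= 68

68


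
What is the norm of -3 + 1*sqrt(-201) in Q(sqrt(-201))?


N(a + b*sqrt(d)) = a^2 - d*b^2
= (-3)^2 - (-201)*(1)^2
= 9 + 201
= 210

210


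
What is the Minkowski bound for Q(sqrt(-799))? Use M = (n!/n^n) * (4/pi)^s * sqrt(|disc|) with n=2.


d = -799, d mod 4 = 1, so disc(K) = d = -799; |disc(K)| = 799
Imaginary quadratic field, so n = 2, s = r2 = 1, r1 = 0
M = (n!/n^n) * (4/pi)^s * sqrt(|disc(K)|) = (2!/2^2) * (4/pi)^1 * sqrt(799)
= 0.5 * 1.273240 * 28.266588
= 17.9951

17.9951


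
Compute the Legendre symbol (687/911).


p = 911 is prime, so compute (687/911) with the reciprocity algorithm (Jacobi-symbol steps: pull out 2s via (2/n), flip via reciprocity, reduce):
  reciprocity: (687/911) -> -(911/687)
  reduce: (224/687)
  pull out 2: (2/687) = +1  (since 687 mod 8 = 7)
  pull out 2: (2/687) = +1  (since 687 mod 8 = 7)
  pull out 2: (2/687) = +1  (since 687 mod 8 = 7)
  pull out 2: (2/687) = +1  (since 687 mod 8 = 7)
  pull out 2: (2/687) = +1  (since 687 mod 8 = 7)
  reciprocity: (7/687) -> -(687/7)
  reduce: (1/7)
  (1/7) = 1
Product of signs = 1
(687/911) = 1

1


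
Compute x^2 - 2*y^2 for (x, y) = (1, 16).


x^2 - d*y^2
= 1^2 - 2*16^2
= 1 - 512
= -511

-511


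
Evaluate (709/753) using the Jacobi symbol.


Compute (709/753) via quadratic reciprocity:
  reciprocity: (709/753) -> +(753/709)
  reduce: (44/709)
  pull out 2: (2/709) = -1  (since 709 mod 8 = 5)
  pull out 2: (2/709) = -1  (since 709 mod 8 = 5)
  reciprocity: (11/709) -> +(709/11)
  reduce: (5/11)
  reciprocity: (5/11) -> +(11/5)
  reduce: (1/5)
  (1/5) = 1
Product of signs = 1

1


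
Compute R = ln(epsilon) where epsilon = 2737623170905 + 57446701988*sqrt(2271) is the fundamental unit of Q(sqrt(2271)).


epsilon = 2737623170905 + 57446701988*sqrt(2271)
= 5.4752e+12
R = ln(5.4752e+12)
= 29.3313

29.3313


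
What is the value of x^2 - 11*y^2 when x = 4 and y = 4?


x^2 - d*y^2
= 4^2 - 11*4^2
= 16 - 176
= -160

-160


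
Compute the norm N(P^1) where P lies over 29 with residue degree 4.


N(P^a) = p^(a*f)
= 29^(1*4)
= 29^4
= 707281

707281


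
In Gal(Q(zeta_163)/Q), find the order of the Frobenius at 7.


The Frobenius at p in Gal(Q(zeta_n)/Q) = (Z/nZ)* is the class of p, so its order is ord_163(7), the smallest k >= 1 with 7^k = 1 mod 163.
n = 163 = 163, phi(163) = 162; the order divides phi(n).
Divisors of 162: 1, 2, 3, 6, 9, 18, 27, 54, 81, 162
Repeated squaring mod 163: 7^1 = 7, 7^2 = 49, 7^4 = 119, 7^8 = 143, 7^16 = 74, 7^32 = 97, 7^64 = 118, 7^128 = 69
Test divisors in increasing order:
  k=1: 7^1 = 7 mod 163
  k=2: 7^2 = 49 mod 163
  k=3: 7^3 = 49 * 7 = 17 mod 163
  k=6: 7^6 = 119 * 49 = 126 mod 163
  k=9: 7^9 = 143 * 7 = 23 mod 163
  k=18: 7^18 = 74 * 49 = 40 mod 163
  k=27: 7^27 = 74 * 143 * 49 * 7 = 105 mod 163
  k=54: 7^54 = 97 * 74 * 119 * 49 = 104 mod 163
  k=81: 7^81 = 118 * 74 * 7 = 162 mod 163
  k=162: 7^162 = 69 * 97 * 49 = 1 mod 163  <- first divisor giving 1
Order = 162

162


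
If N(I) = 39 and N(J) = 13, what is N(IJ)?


N(IJ) = N(I) * N(J)
= 39 * 13
= 507

507


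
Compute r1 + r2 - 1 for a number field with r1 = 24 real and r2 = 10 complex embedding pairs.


By Dirichlet's unit theorem:
rank = r1 + r2 - 1
= 24 + 10 - 1
= 33

33


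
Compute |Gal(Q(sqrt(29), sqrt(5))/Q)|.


The 2 square roots of distinct primes are multiplicatively independent over Q,
so [K:Q] = 2^2 and Gal(K/Q) is isomorphic to (Z/2Z)^2.
|Gal| = 2^2 = 4

4


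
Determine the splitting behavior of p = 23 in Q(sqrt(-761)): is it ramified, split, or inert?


K = Q(sqrt(-761)). Since d mod 4 = 3, disc(K) = -3044.
Check p | disc: -3044 mod 23 = 15.
p does not divide disc. Compute Legendre symbol (d/p):
21^((23-1)/2) mod 23 = -1
(d/p) = -1, so p is inert: (p) stays prime with e=1, f=2, g=1.
Therefore p is inert.

inert


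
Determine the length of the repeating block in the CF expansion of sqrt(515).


Run the CF algorithm for sqrt(515).
a_0 = floor(sqrt(515)) = 22; set m_0=0, q_0=1.
Recurrence: m' = q*a - m,  q' = (d - m'^2)/q,  a' = floor((a_0 + m')/q').
  step 1: m=22, q=31, a=1
  step 2: m=9, q=14, a=2
  step 3: m=19, q=11, a=3
  step 4: m=14, q=29, a=1
  step 5: m=15, q=10, a=3
  step 6: m=15, q=29, a=1
  step 7: m=14, q=11, a=3
  step 8: m=19, q=14, a=2
  step 9: m=9, q=31, a=1
  step 10: m=22, q=1, a=44
a_10 = 2*a_0 = 44, so the period closes here.
sqrt(515) = [22; 1, 2, 3, 1, 3, 1, 3, 2, 1, 44]
Period length = 10

10


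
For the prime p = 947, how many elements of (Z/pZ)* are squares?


For prime p, the number of non-zero quadratic residues is (p-1)/2.
= (947-1)/2
= 473

473


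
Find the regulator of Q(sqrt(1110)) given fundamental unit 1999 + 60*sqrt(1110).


epsilon = 1999 + 60*sqrt(1110)
= 3997.9997
R = ln(3997.9997)
= 8.2935

8.2935


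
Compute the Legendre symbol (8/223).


p = 223 is prime, so compute (8/223) with the reciprocity algorithm (Jacobi-symbol steps: pull out 2s via (2/n), flip via reciprocity, reduce):
  pull out 2: (2/223) = +1  (since 223 mod 8 = 7)
  pull out 2: (2/223) = +1  (since 223 mod 8 = 7)
  pull out 2: (2/223) = +1  (since 223 mod 8 = 7)
  (1/223) = 1
Product of signs = 1
(8/223) = 1

1


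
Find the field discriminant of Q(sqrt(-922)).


For K = Q(sqrt(d)) with d squarefree: disc(K) = d if d = 1 mod 4, and disc(K) = 4d if d = 2 or 3 mod 4.
Here d = -922, and d mod 4 = 2.
d = 2 mod 4, not 1 (O_K = Z[sqrt(d)]), so disc(K) = 4d = 4 * (-922) = -3688

-3688


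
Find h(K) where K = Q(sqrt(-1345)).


K = Q(sqrt(-1345)). d mod 4 = 3, so D = disc(K) = 4d = -5380
h(K) equals the number of primitive reduced positive-definite forms (a, b, c) = a*x^2 + b*x*y + c*y^2 with b^2 - 4ac = D,
where reduced means |b| <= a <= c, with b >= 0 whenever |b| = a or a = c, and primitive means gcd(a, b, c) = 1.
Reduced forces 3a^2 <= |D| = 5380, so 1 <= a <= 42; b must have the parity of D, and c = (b^2 - D)/(4a) must be an integer >= a.
Enumerate a = 1..42, b in [-a, a]:
  a=1: (1, 0, 1345)  [1]
  a=2: (2, 2, 673)  [1]
  a=3..4: none
  a=5: (5, 0, 269)  [1]
  a=6..9: none
  a=10: (10, 10, 137)  [1]
  a=11..16: none
  a=17: (17, -14, 82), (17, 14, 82)  [2]
  a=18: none
  a=19: (19, -4, 71), (19, 4, 71)  [2]
  a=20..22: none
  a=23: (23, -18, 62), (23, 18, 62)  [2]
  a=24..30: none
  a=31: (31, -18, 46), (31, 18, 46)  [2]
  a=32..33: none
  a=34: (34, -14, 41), (34, 14, 41)  [2]
  a=35..37: none
  a=38: (38, -34, 43), (38, 34, 43)  [2]
  a=39..42: none
Total reduced forms: 1 + 1 + 1 + 1 + 2 + 2 + 2 + 2 + 2 + 2 = 16
h = 16

16


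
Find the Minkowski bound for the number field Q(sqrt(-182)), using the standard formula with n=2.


d = -182, d mod 4 = 2, so disc(K) = 4d = -728; |disc(K)| = 728
Imaginary quadratic field, so n = 2, s = r2 = 1, r1 = 0
M = (n!/n^n) * (4/pi)^s * sqrt(|disc(K)|) = (2!/2^2) * (4/pi)^1 * sqrt(728)
= 0.5 * 1.273240 * 26.981475
= 17.1769

17.1769


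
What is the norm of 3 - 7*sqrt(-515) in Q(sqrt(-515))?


N(a + b*sqrt(d)) = a^2 - d*b^2
= (3)^2 - (-515)*(-7)^2
= 9 + 25235
= 25244

25244


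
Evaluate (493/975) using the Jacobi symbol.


Compute (493/975) via quadratic reciprocity:
  reciprocity: (493/975) -> +(975/493)
  reduce: (482/493)
  pull out 2: (2/493) = -1  (since 493 mod 8 = 5)
  reciprocity: (241/493) -> +(493/241)
  reduce: (11/241)
  reciprocity: (11/241) -> +(241/11)
  reduce: (10/11)
  pull out 2: (2/11) = -1  (since 11 mod 8 = 3)
  reciprocity: (5/11) -> +(11/5)
  reduce: (1/5)
  (1/5) = 1
Product of signs = 1

1


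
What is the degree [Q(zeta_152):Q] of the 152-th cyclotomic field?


The degree equals Euler's totient phi(152).
152 = 2^3 * 19
phi(152) = 72

72


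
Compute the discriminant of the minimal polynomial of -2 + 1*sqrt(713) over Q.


The element -2 + 1*sqrt(713) has minimal polynomial:
x^2 + 4*x - 709
Discriminant = (4)^2 - 4*(-709)
= 16 + 2836
= 2852

2852


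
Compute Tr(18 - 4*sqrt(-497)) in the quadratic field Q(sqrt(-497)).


Tr(a + b*sqrt(d)) = (a + b*sqrt(d)) + (a - b*sqrt(d)) = 2a
= 2 * (18)
= 36

36


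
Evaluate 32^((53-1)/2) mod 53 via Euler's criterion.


p = 53 is prime and the exponent is (p-1)/2 = 26, so by Euler's criterion 32^26 = (32/53) = +1 or -1 mod 53.
Compute by square-and-multiply:
  26 = 16 + 8 + 2 (binary 11010)
  Repeated squaring mod 53: 32^1 = 32, 32^2 = 17, 32^4 = 24, 32^8 = 46, 32^16 = 49
  32^26 = 32^16 * 32^8 * 32^2 = 49 * 46 * 17 mod 53
    49 * 46 = 2254 = 28 mod 53
    28 * 17 = 476 = 52 mod 53
  32^26 = 52 mod 53
Result 52 = p - 1 = -1 mod 53: 32 is a quadratic non-residue mod 53. As a residue in [0, p-1] the value is 52.
32^26 mod 53 = 52

52


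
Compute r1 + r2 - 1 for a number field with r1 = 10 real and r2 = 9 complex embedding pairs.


By Dirichlet's unit theorem:
rank = r1 + r2 - 1
= 10 + 9 - 1
= 18

18


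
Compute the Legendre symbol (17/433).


p = 433 is prime, so compute (17/433) with the reciprocity algorithm (Jacobi-symbol steps: pull out 2s via (2/n), flip via reciprocity, reduce):
  reciprocity: (17/433) -> +(433/17)
  reduce: (8/17)
  pull out 2: (2/17) = +1  (since 17 mod 8 = 1)
  pull out 2: (2/17) = +1  (since 17 mod 8 = 1)
  pull out 2: (2/17) = +1  (since 17 mod 8 = 1)
  (1/17) = 1
Product of signs = 1
(17/433) = 1

1


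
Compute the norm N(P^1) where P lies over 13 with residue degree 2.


N(P^a) = p^(a*f)
= 13^(1*2)
= 13^2
= 169

169


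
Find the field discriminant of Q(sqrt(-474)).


For K = Q(sqrt(d)) with d squarefree: disc(K) = d if d = 1 mod 4, and disc(K) = 4d if d = 2 or 3 mod 4.
Here d = -474, and d mod 4 = 2.
d = 2 mod 4, not 1 (O_K = Z[sqrt(d)]), so disc(K) = 4d = 4 * (-474) = -1896

-1896


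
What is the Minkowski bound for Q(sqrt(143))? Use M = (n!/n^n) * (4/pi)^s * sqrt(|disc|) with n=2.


d = 143, d mod 4 = 3, so disc(K) = 4d = 572; |disc(K)| = 572
Real quadratic field, so n = 2, s = r2 = 0, r1 = 2
M = (n!/n^n) * (4/pi)^s * sqrt(|disc(K)|) = (2!/2^2) * (4/pi)^0 * sqrt(572)
= 0.5 * 1.000000 * 23.916521
= 11.9583

11.9583


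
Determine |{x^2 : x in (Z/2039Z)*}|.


For prime p, the number of non-zero quadratic residues is (p-1)/2.
= (2039-1)/2
= 1019

1019


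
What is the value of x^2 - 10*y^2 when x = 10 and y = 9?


x^2 - d*y^2
= 10^2 - 10*9^2
= 100 - 810
= -710

-710


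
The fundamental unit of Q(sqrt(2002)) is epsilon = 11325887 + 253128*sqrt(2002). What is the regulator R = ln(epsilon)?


epsilon = 11325887 + 253128*sqrt(2002)
= 2.2652e+07
R = ln(2.2652e+07)
= 16.9357

16.9357


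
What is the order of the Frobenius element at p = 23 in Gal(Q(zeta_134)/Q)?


The Frobenius at p in Gal(Q(zeta_n)/Q) = (Z/nZ)* is the class of p, so its order is ord_134(23), the smallest k >= 1 with 23^k = 1 mod 134.
n = 134 = 2 * 67, phi(134) = 66; the order divides phi(n).
Divisors of 66: 1, 2, 3, 6, 11, 22, 33, 66
Repeated squaring mod 134: 23^1 = 23, 23^2 = 127, 23^4 = 49, 23^8 = 123, 23^16 = 121, 23^32 = 35, 23^64 = 19
Test divisors in increasing order:
  k=1: 23^1 = 23 mod 134
  k=2: 23^2 = 127 mod 134
  k=3: 23^3 = 127 * 23 = 107 mod 134
  k=6: 23^6 = 49 * 127 = 59 mod 134
  k=11: 23^11 = 123 * 127 * 23 = 29 mod 134
  k=22: 23^22 = 121 * 49 * 127 = 37 mod 134
  k=33: 23^33 = 35 * 23 = 1 mod 134  <- first divisor giving 1
Order = 33

33


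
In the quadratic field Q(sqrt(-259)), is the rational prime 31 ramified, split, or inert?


K = Q(sqrt(-259)). Since d mod 4 = 1, disc(K) = -259.
Check p | disc: -259 mod 31 = 20.
p does not divide disc. Compute Legendre symbol (d/p):
20^((31-1)/2) mod 31 = 1
(d/p) = 1, so p splits: (p) = P*P' with e=1, f=1, g=2.
Therefore p is split.

split


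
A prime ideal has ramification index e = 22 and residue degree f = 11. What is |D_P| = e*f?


|D_P| = e * f
= 22 * 11
= 242

242


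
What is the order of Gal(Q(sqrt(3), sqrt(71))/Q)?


The 2 square roots of distinct primes are multiplicatively independent over Q,
so [K:Q] = 2^2 and Gal(K/Q) is isomorphic to (Z/2Z)^2.
|Gal| = 2^2 = 4

4


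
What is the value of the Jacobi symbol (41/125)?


Compute (41/125) via quadratic reciprocity:
  reciprocity: (41/125) -> +(125/41)
  reduce: (2/41)
  pull out 2: (2/41) = +1  (since 41 mod 8 = 1)
  (1/41) = 1
Product of signs = 1

1


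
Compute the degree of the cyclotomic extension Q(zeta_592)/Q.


The degree equals Euler's totient phi(592).
592 = 2^4 * 37
phi(592) = 288

288


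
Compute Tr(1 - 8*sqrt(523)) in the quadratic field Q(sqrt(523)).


Tr(a + b*sqrt(d)) = (a + b*sqrt(d)) + (a - b*sqrt(d)) = 2a
= 2 * (1)
= 2

2


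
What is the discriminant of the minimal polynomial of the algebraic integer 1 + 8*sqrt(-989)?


The element 1 + 8*sqrt(-989) has minimal polynomial:
x^2 - 2*x + 63297
Discriminant = (-2)^2 - 4*(63297)
= 4 - 253188
= -253184

-253184


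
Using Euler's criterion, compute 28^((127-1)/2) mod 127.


p = 127 is prime and the exponent is (p-1)/2 = 63, so by Euler's criterion 28^63 = (28/127) = +1 or -1 mod 127.
Compute by square-and-multiply:
  63 = 32 + 16 + 8 + 4 + 2 + 1 (binary 111111)
  Repeated squaring mod 127: 28^1 = 28, 28^2 = 22, 28^4 = 103, 28^8 = 68, 28^16 = 52, 28^32 = 37
  28^63 = 28^32 * 28^16 * 28^8 * 28^4 * 28^2 * 28^1 = 37 * 52 * 68 * 103 * 22 * 28 mod 127
    37 * 52 = 1924 = 19 mod 127
    19 * 68 = 1292 = 22 mod 127
    22 * 103 = 2266 = 107 mod 127
    107 * 22 = 2354 = 68 mod 127
    68 * 28 = 1904 = 126 mod 127
  28^63 = 126 mod 127
Result 126 = p - 1 = -1 mod 127: 28 is a quadratic non-residue mod 127. As a residue in [0, p-1] the value is 126.
28^63 mod 127 = 126

126


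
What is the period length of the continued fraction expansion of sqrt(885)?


Run the CF algorithm for sqrt(885).
a_0 = floor(sqrt(885)) = 29; set m_0=0, q_0=1.
Recurrence: m' = q*a - m,  q' = (d - m'^2)/q,  a' = floor((a_0 + m')/q').
  step 1: m=29, q=44, a=1
  step 2: m=15, q=15, a=2
  step 3: m=15, q=44, a=1
  step 4: m=29, q=1, a=58
a_4 = 2*a_0 = 58, so the period closes here.
sqrt(885) = [29; 1, 2, 1, 58]
Period length = 4

4


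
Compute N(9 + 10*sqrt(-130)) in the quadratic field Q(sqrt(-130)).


N(a + b*sqrt(d)) = a^2 - d*b^2
= (9)^2 - (-130)*(10)^2
= 81 + 13000
= 13081

13081


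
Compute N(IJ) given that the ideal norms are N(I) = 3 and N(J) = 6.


N(IJ) = N(I) * N(J)
= 3 * 6
= 18

18


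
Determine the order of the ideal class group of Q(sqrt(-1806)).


K = Q(sqrt(-1806)). d mod 4 = 2, so D = disc(K) = 4d = -7224
h(K) equals the number of primitive reduced positive-definite forms (a, b, c) = a*x^2 + b*x*y + c*y^2 with b^2 - 4ac = D,
where reduced means |b| <= a <= c, with b >= 0 whenever |b| = a or a = c, and primitive means gcd(a, b, c) = 1.
Reduced forces 3a^2 <= |D| = 7224, so 1 <= a <= 49; b must have the parity of D, and c = (b^2 - D)/(4a) must be an integer >= a.
Enumerate a = 1..49, b in [-a, a]:
  a=1: (1, 0, 1806)  [1]
  a=2: (2, 0, 903)  [1]
  a=3: (3, 0, 602)  [1]
  a=4: none
  a=5: (5, -4, 362), (5, 4, 362)  [2]
  a=6: (6, 0, 301)  [1]
  a=7: (7, 0, 258)  [1]
  a=8..9: none
  a=10: (10, -4, 181), (10, 4, 181)  [2]
  a=11: (11, -6, 165), (11, 6, 165)  [2]
  a=12: none
  a=13: (13, -2, 139), (13, 2, 139)  [2]
  a=14: (14, 0, 129)  [1]
  a=15: (15, -6, 121), (15, 6, 121)  [2]
  a=16: none
  a=17: (17, -16, 110), (17, 16, 110)  [2]
  a=18..20: none
  a=21: (21, 0, 86)  [1]
  a=22: (22, -16, 85), (22, 16, 85)  [2]
  a=23..24: none
  a=25: (25, -24, 78), (25, 24, 78)  [2]
  a=26: (26, -24, 75), (26, 24, 75)  [2]
  a=27..29: none
  a=30: (30, -24, 65), (30, 24, 65)  [2]
  a=31..32: none
  a=33: (33, -6, 55), (33, 6, 55)  [2]
  a=34: (34, -16, 55), (34, 16, 55)  [2]
  a=35: (35, -14, 53), (35, 14, 53)  [2]
  a=36: none
  a=37: (37, -18, 51), (37, 18, 51)  [2]
  a=38: none
  a=39: (39, -24, 50), (39, 24, 50)  [2]
  a=40: none
  a=41: (41, -22, 47), (41, 22, 47)  [2]
  a=42: (42, 0, 43)  [1]
  a=43..49: none
Total reduced forms: 1 + 1 + 1 + 2 + 1 + 1 + 2 + 2 + 2 + 1 + 2 + 2 + 1 + 2 + 2 + 2 + 2 + 2 + 2 + 2 + 2 + 2 + 2 + 1 = 40
h = 40

40


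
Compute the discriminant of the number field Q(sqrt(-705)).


For K = Q(sqrt(d)) with d squarefree: disc(K) = d if d = 1 mod 4, and disc(K) = 4d if d = 2 or 3 mod 4.
Here d = -705, and d mod 4 = 3.
d = 3 mod 4, not 1 (O_K = Z[sqrt(d)]), so disc(K) = 4d = 4 * (-705) = -2820

-2820


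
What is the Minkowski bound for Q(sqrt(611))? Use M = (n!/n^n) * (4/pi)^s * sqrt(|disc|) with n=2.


d = 611, d mod 4 = 3, so disc(K) = 4d = 2444; |disc(K)| = 2444
Real quadratic field, so n = 2, s = r2 = 0, r1 = 2
M = (n!/n^n) * (4/pi)^s * sqrt(|disc(K)|) = (2!/2^2) * (4/pi)^0 * sqrt(2444)
= 0.5 * 1.000000 * 49.436828
= 24.7184

24.7184


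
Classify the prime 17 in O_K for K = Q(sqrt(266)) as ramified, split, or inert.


K = Q(sqrt(266)). Since d mod 4 = 2, disc(K) = 1064.
Check p | disc: 1064 mod 17 = 10.
p does not divide disc. Compute Legendre symbol (d/p):
11^((17-1)/2) mod 17 = -1
(d/p) = -1, so p is inert: (p) stays prime with e=1, f=2, g=1.
Therefore p is inert.

inert


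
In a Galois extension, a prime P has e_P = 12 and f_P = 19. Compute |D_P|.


|D_P| = e * f
= 12 * 19
= 228

228


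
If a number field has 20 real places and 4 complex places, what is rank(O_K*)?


By Dirichlet's unit theorem:
rank = r1 + r2 - 1
= 20 + 4 - 1
= 23

23


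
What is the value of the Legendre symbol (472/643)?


p = 643 is prime, so compute (472/643) with the reciprocity algorithm (Jacobi-symbol steps: pull out 2s via (2/n), flip via reciprocity, reduce):
  pull out 2: (2/643) = -1  (since 643 mod 8 = 3)
  pull out 2: (2/643) = -1  (since 643 mod 8 = 3)
  pull out 2: (2/643) = -1  (since 643 mod 8 = 3)
  reciprocity: (59/643) -> -(643/59)
  reduce: (53/59)
  reciprocity: (53/59) -> +(59/53)
  reduce: (6/53)
  pull out 2: (2/53) = -1  (since 53 mod 8 = 5)
  reciprocity: (3/53) -> +(53/3)
  reduce: (2/3)
  pull out 2: (2/3) = -1  (since 3 mod 8 = 3)
  (1/3) = 1
Product of signs = 1
(472/643) = 1

1


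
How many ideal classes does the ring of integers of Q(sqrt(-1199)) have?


K = Q(sqrt(-1199)). d mod 4 = 1, so D = disc(K) = d = -1199
h(K) equals the number of primitive reduced positive-definite forms (a, b, c) = a*x^2 + b*x*y + c*y^2 with b^2 - 4ac = D,
where reduced means |b| <= a <= c, with b >= 0 whenever |b| = a or a = c, and primitive means gcd(a, b, c) = 1.
Reduced forces 3a^2 <= |D| = 1199, so 1 <= a <= 19; b must have the parity of D, and c = (b^2 - D)/(4a) must be an integer >= a.
Enumerate a = 1..19, b in [-a, a]:
  a=1: (1, 1, 300)  [1]
  a=2: (2, -1, 150), (2, 1, 150)  [2]
  a=3: (3, -1, 100), (3, 1, 100)  [2]
  a=4: (4, -1, 75), (4, 1, 75)  [2]
  a=5: (5, -1, 60), (5, 1, 60)  [2]
  a=6: (6, -5, 51), (6, -1, 50), (6, 1, 50), (6, 5, 51)  [4]
  a=7: none
  a=8: (8, -7, 39), (8, 7, 39)  [2]
  a=9: (9, -5, 34), (9, 5, 34)  [2]
  a=10: (10, -9, 32), (10, -1, 30), (10, 1, 30), (10, 9, 32)  [4]
  a=11: (11, 11, 30)  [1]
  a=12: (12, -7, 26), (12, -1, 25), (12, 1, 25), (12, 7, 26)  [4]
  a=13: (13, -7, 24), (13, 7, 24)  [2]
  a=14: none
  a=15: (15, -11, 22), (15, -1, 20), (15, 1, 20), (15, 11, 22)  [4]
  a=16: (16, -9, 20), (16, 9, 20)  [2]
  a=17: (17, -5, 18), (17, 5, 18)  [2]
  a=18: (18, -13, 19), (18, 13, 19)  [2]
  a=19: none
Total reduced forms: 1 + 2 + 2 + 2 + 2 + 4 + 2 + 2 + 4 + 1 + 4 + 2 + 4 + 2 + 2 + 2 = 38
h = 38

38


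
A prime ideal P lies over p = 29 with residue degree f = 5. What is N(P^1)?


N(P^a) = p^(a*f)
= 29^(1*5)
= 29^5
= 20511149

20511149


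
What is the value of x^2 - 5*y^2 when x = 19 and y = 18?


x^2 - d*y^2
= 19^2 - 5*18^2
= 361 - 1620
= -1259

-1259


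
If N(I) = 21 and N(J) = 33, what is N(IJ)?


N(IJ) = N(I) * N(J)
= 21 * 33
= 693

693


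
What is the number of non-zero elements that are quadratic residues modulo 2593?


For prime p, the number of non-zero quadratic residues is (p-1)/2.
= (2593-1)/2
= 1296

1296


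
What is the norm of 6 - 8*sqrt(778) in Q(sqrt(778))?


N(a + b*sqrt(d)) = a^2 - d*b^2
= (6)^2 - (778)*(-8)^2
= 36 - 49792
= -49756

-49756


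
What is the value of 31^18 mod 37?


p = 37 is prime and the exponent is (p-1)/2 = 18, so by Euler's criterion 31^18 = (31/37) = +1 or -1 mod 37.
Compute by square-and-multiply:
  18 = 16 + 2 (binary 10010)
  Repeated squaring mod 37: 31^1 = 31, 31^2 = 36, 31^4 = 1, 31^8 = 1, 31^16 = 1
  31^18 = 31^16 * 31^2 = 1 * 36 mod 37
    1 * 36 = 36 = 36 mod 37
  31^18 = 36 mod 37
Result 36 = p - 1 = -1 mod 37: 31 is a quadratic non-residue mod 37. As a residue in [0, p-1] the value is 36.
31^18 mod 37 = 36

36


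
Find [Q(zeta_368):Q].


The degree equals Euler's totient phi(368).
368 = 2^4 * 23
phi(368) = 176

176


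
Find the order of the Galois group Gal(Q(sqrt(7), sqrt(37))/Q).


The 2 square roots of distinct primes are multiplicatively independent over Q,
so [K:Q] = 2^2 and Gal(K/Q) is isomorphic to (Z/2Z)^2.
|Gal| = 2^2 = 4

4


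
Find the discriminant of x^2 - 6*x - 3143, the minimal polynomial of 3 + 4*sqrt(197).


The element 3 + 4*sqrt(197) has minimal polynomial:
x^2 - 6*x - 3143
Discriminant = (-6)^2 - 4*(-3143)
= 36 + 12572
= 12608

12608


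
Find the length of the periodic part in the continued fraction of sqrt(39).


Run the CF algorithm for sqrt(39).
a_0 = floor(sqrt(39)) = 6; set m_0=0, q_0=1.
Recurrence: m' = q*a - m,  q' = (d - m'^2)/q,  a' = floor((a_0 + m')/q').
  step 1: m=6, q=3, a=4
  step 2: m=6, q=1, a=12
a_2 = 2*a_0 = 12, so the period closes here.
sqrt(39) = [6; 4, 12]
Period length = 2

2


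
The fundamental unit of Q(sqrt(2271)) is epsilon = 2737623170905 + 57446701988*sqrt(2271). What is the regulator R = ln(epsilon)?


epsilon = 2737623170905 + 57446701988*sqrt(2271)
= 5.4752e+12
R = ln(5.4752e+12)
= 29.3313

29.3313


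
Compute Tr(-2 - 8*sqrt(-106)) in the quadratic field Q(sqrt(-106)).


Tr(a + b*sqrt(d)) = (a + b*sqrt(d)) + (a - b*sqrt(d)) = 2a
= 2 * (-2)
= -4

-4


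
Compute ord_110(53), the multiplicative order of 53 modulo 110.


We want ord_110(53), the smallest k >= 1 with 53^k = 1 mod 110.
n = 110 = 2 * 5 * 11, phi(110) = 40; the order divides phi(n).
Divisors of 40: 1, 2, 4, 5, 8, 10, 20, 40
Repeated squaring mod 110: 53^1 = 53, 53^2 = 59, 53^4 = 71, 53^8 = 91, 53^16 = 31, 53^32 = 81
Test divisors in increasing order:
  k=1: 53^1 = 53 mod 110
  k=2: 53^2 = 59 mod 110
  k=4: 53^4 = 71 mod 110
  k=5: 53^5 = 71 * 53 = 23 mod 110
  k=8: 53^8 = 91 mod 110
  k=10: 53^10 = 91 * 59 = 89 mod 110
  k=20: 53^20 = 31 * 71 = 1 mod 110  <- first divisor giving 1
Order = 20

20


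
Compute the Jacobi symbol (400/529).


Compute (400/529) via quadratic reciprocity:
  pull out 2: (2/529) = +1  (since 529 mod 8 = 1)
  pull out 2: (2/529) = +1  (since 529 mod 8 = 1)
  pull out 2: (2/529) = +1  (since 529 mod 8 = 1)
  pull out 2: (2/529) = +1  (since 529 mod 8 = 1)
  reciprocity: (25/529) -> +(529/25)
  reduce: (4/25)
  pull out 2: (2/25) = +1  (since 25 mod 8 = 1)
  pull out 2: (2/25) = +1  (since 25 mod 8 = 1)
  (1/25) = 1
Product of signs = 1

1


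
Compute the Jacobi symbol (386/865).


Compute (386/865) via quadratic reciprocity:
  pull out 2: (2/865) = +1  (since 865 mod 8 = 1)
  reciprocity: (193/865) -> +(865/193)
  reduce: (93/193)
  reciprocity: (93/193) -> +(193/93)
  reduce: (7/93)
  reciprocity: (7/93) -> +(93/7)
  reduce: (2/7)
  pull out 2: (2/7) = +1  (since 7 mod 8 = 7)
  (1/7) = 1
Product of signs = 1

1


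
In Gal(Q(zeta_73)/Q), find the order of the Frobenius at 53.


The Frobenius at p in Gal(Q(zeta_n)/Q) = (Z/nZ)* is the class of p, so its order is ord_73(53), the smallest k >= 1 with 53^k = 1 mod 73.
n = 73 = 73, phi(73) = 72; the order divides phi(n).
Divisors of 72: 1, 2, 3, 4, 6, 8, 9, 12, 18, 24, 36, 72
Repeated squaring mod 73: 53^1 = 53, 53^2 = 35, 53^4 = 57, 53^8 = 37, 53^16 = 55, 53^32 = 32, 53^64 = 2
Test divisors in increasing order:
  k=1: 53^1 = 53 mod 73
  k=2: 53^2 = 35 mod 73
  k=3: 53^3 = 35 * 53 = 30 mod 73
  k=4: 53^4 = 57 mod 73
  k=6: 53^6 = 57 * 35 = 24 mod 73
  k=8: 53^8 = 37 mod 73
  k=9: 53^9 = 37 * 53 = 63 mod 73
  k=12: 53^12 = 37 * 57 = 65 mod 73
  k=18: 53^18 = 55 * 35 = 27 mod 73
  k=24: 53^24 = 55 * 37 = 64 mod 73
  k=36: 53^36 = 32 * 57 = 72 mod 73
  k=72: 53^72 = 2 * 37 = 1 mod 73  <- first divisor giving 1
Order = 72

72


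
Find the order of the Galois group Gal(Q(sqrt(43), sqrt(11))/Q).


The 2 square roots of distinct primes are multiplicatively independent over Q,
so [K:Q] = 2^2 and Gal(K/Q) is isomorphic to (Z/2Z)^2.
|Gal| = 2^2 = 4

4


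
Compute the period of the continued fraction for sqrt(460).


Run the CF algorithm for sqrt(460).
a_0 = floor(sqrt(460)) = 21; set m_0=0, q_0=1.
Recurrence: m' = q*a - m,  q' = (d - m'^2)/q,  a' = floor((a_0 + m')/q').
  step 1: m=21, q=19, a=2
  step 2: m=17, q=9, a=4
  step 3: m=19, q=11, a=3
  step 4: m=14, q=24, a=1
  step 5: m=10, q=15, a=2
  step 6: m=20, q=4, a=10
  step 7: m=20, q=15, a=2
  step 8: m=10, q=24, a=1
  step 9: m=14, q=11, a=3
  step 10: m=19, q=9, a=4
  step 11: m=17, q=19, a=2
  step 12: m=21, q=1, a=42
a_12 = 2*a_0 = 42, so the period closes here.
sqrt(460) = [21; 2, 4, 3, 1, 2, 10, 2, 1, 3, 4, 2, 42]
Period length = 12

12


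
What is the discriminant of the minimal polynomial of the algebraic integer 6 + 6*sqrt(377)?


The element 6 + 6*sqrt(377) has minimal polynomial:
x^2 - 12*x - 13536
Discriminant = (-12)^2 - 4*(-13536)
= 144 + 54144
= 54288

54288


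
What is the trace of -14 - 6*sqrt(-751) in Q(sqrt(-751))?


Tr(a + b*sqrt(d)) = (a + b*sqrt(d)) + (a - b*sqrt(d)) = 2a
= 2 * (-14)
= -28

-28


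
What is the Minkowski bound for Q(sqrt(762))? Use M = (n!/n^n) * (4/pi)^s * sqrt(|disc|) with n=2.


d = 762, d mod 4 = 2, so disc(K) = 4d = 3048; |disc(K)| = 3048
Real quadratic field, so n = 2, s = r2 = 0, r1 = 2
M = (n!/n^n) * (4/pi)^s * sqrt(|disc(K)|) = (2!/2^2) * (4/pi)^0 * sqrt(3048)
= 0.5 * 1.000000 * 55.208695
= 27.6043

27.6043
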